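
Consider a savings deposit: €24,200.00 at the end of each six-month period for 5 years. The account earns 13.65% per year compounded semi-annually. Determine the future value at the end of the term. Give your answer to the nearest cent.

€331,607.04

This is an ordinary annuity: 10 deposits of €24,200.00 at the end of each six-month period.
Periodic rate r = 0.1365/2 per half-year; n is counted in half-years.
FV = PMT × [((1+r)^n − 1)/r] = 24,200 × [(1+r)^10 − 1] / r = €331,607.04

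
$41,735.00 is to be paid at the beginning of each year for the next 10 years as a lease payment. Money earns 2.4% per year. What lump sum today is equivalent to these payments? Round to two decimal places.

This is an annuity due: 10 payments of $41,735.00 at the beginning of each year.
Periodic rate r = 0.024 per year.
PV = PMT × [(1 − (1+r)^−n)/r] × (1+r) = 41,735 × [1 − (1+r)^−10] / r × (1+r) = $375,973.98

$375,973.98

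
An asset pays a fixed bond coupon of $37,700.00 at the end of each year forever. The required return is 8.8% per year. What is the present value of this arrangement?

Periodic rate r = 0.088 per year.
Level perpetuity: PV = PMT / r = 37,700 / (0.088) = $428,409.09.

$428,409.09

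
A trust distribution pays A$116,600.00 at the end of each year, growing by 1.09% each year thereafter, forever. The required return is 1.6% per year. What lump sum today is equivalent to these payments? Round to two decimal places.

A$22,862,745.10

Periodic rate r = 0.016 per year.
Growing perpetuity (Gordon): PV = PMT₁ / (r − g) = 116,600 / (r − 0.0109) = A$22,862,745.10.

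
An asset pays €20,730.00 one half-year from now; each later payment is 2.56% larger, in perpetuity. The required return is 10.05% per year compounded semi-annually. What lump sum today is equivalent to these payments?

Periodic rate r = 0.1005/2 per half-year.
Growing perpetuity (Gordon): PV = PMT₁ / (r − g) = 20,730 / (r − 0.0256) = €840,973.63.

€840,973.63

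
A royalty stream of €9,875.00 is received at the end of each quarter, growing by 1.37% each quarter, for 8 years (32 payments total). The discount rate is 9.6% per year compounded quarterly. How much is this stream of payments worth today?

Periodic rate r = 0.096/4 per quarter; n is counted in quarters.
Growing ordinary annuity: PV = PMT₁ × [1 − ((1+g)/(1+r))^n] / (r − g) = 9,875 × [1 − ((1+0.0137)/(1+r))^32] / (r − 0.0137) = €264,986.97.

€264,986.97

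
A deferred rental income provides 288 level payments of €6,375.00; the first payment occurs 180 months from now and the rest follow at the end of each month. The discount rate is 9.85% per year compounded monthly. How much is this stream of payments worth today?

€162,702.67

Ordinary annuity of 288 payments, first payment at period 180.
Periodic rate r = 0.0985/12 per month; n is counted in months.
The ordinary-annuity PV formula values the stream one period before the first payment (period 179); discount that back 179 periods:
PV₀ = 6,375 × [1 − (1+r)^−288] / r × (1+r)^−179 = €162,702.67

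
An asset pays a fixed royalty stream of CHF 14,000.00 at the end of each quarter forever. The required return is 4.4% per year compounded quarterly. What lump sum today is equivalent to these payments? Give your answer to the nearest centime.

Periodic rate r = 0.044/4 per quarter.
Level perpetuity: PV = PMT / r = 14,000 / (0.044/4) = CHF 1,272,727.27.

CHF 1,272,727.27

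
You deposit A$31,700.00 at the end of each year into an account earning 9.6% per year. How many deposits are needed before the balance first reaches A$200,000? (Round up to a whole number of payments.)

Periodic rate r = 0.096 per year.
Ordinary annuity FV: 200,000 = 31,700 × [((1+r)^n − 1)/r].
(1+r)^n = 1 + 200,000 × r / 31,700, so n = ln(1 + 200,000·r/31,700) / ln(1+r) = 5.17.
Round up to a whole number of payments: n = 6.

6 payments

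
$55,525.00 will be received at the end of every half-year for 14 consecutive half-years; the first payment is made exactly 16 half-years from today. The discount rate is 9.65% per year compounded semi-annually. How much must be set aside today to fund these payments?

Ordinary annuity of 14 payments, first payment at period 16.
Periodic rate r = 0.0965/2 per half-year; n is counted in half-years.
The ordinary-annuity PV formula values the stream one period before the first payment (period 15); discount that back 15 periods:
PV₀ = 55,525 × [1 − (1+r)^−14] / r × (1+r)^−15 = $274,134.67

$274,134.67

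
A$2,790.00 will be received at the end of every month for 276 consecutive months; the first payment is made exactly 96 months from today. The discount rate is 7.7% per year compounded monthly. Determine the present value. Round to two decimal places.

Ordinary annuity of 276 payments, first payment at period 96.
Periodic rate r = 0.077/12 per month; n is counted in months.
The ordinary-annuity PV formula values the stream one period before the first payment (period 95); discount that back 95 periods:
PV₀ = 2,790 × [1 − (1+r)^−276] / r × (1+r)^−95 = A$196,285.92

A$196,285.92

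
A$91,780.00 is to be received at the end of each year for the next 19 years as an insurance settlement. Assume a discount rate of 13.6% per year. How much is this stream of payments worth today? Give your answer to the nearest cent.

This is an ordinary annuity: 19 payments of A$91,780.00 at the end of each year.
Periodic rate r = 0.136 per year.
PV = PMT × [(1 − (1+r)^−n)/r] = 91,780 × [1 − (1+r)^−19] / r = A$615,008.91

A$615,008.91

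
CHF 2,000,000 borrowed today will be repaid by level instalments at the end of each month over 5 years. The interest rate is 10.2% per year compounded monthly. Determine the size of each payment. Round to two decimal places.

Level ordinary annuity; solve PV = PMT × [(1 − (1+r)^−n)/r] for PMT.
Periodic rate r = 0.102/12 per month; n is counted in months.
With n = 60: PMT = 2,000,000 / ([(1 − (1+r)^−n)/r]) = CHF 42,691.17

CHF 42,691.17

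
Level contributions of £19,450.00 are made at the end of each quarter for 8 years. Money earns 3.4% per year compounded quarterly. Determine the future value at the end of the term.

£711,822.09

This is an ordinary annuity: 32 deposits of £19,450.00 at the end of each quarter.
Periodic rate r = 0.034/4 per quarter; n is counted in quarters.
FV = PMT × [((1+r)^n − 1)/r] = 19,450 × [(1+r)^32 − 1] / r = £711,822.09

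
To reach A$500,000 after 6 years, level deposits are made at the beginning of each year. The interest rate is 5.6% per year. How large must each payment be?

Level annuity due; solve FV = PMT × [((1+r)^n − 1)/r] × (1+r) for PMT.
Periodic rate r = 0.056 per year.
With n = 6: PMT = 500,000 / ([((1+r)^n − 1)/r] × (1+r)) = A$68,567.19

A$68,567.19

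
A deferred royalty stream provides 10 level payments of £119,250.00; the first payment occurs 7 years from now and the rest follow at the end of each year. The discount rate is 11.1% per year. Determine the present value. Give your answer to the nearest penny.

Ordinary annuity of 10 payments, first payment at period 7.
Periodic rate r = 0.111 per year.
The ordinary-annuity PV formula values the stream one period before the first payment (period 6); discount that back 6 periods:
PV₀ = 119,250 × [1 − (1+r)^−10] / r × (1+r)^−6 = £371,889.42

£371,889.42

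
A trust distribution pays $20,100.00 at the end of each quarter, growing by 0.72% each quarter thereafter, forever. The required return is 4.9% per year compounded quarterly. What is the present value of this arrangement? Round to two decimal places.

Periodic rate r = 0.049/4 per quarter.
Growing perpetuity (Gordon): PV = PMT₁ / (r − g) = 20,100 / (r − 0.0072) = $3,980,198.02.

$3,980,198.02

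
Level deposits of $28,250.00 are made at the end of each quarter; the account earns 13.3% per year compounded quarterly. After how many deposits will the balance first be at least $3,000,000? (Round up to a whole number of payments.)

47 payments

Periodic rate r = 0.133/4 per quarter; n is counted in quarters.
Ordinary annuity FV: 3,000,000 = 28,250 × [((1+r)^n − 1)/r].
(1+r)^n = 1 + 3,000,000 × r / 28,250, so n = ln(1 + 3,000,000·r/28,250) / ln(1+r) = 46.19.
Round up to a whole number of payments: n = 47.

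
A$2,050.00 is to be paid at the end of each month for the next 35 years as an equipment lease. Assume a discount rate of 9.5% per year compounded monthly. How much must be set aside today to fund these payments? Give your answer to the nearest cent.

A$249,509.62

This is an ordinary annuity: 420 payments of A$2,050.00 at the end of each month.
Periodic rate r = 0.095/12 per month; n is counted in months.
PV = PMT × [(1 − (1+r)^−n)/r] = 2,050 × [1 − (1+r)^−420] / r = A$249,509.62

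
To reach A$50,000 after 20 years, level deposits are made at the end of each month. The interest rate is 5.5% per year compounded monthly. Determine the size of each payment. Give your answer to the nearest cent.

Level ordinary annuity; solve FV = PMT × [((1+r)^n − 1)/r] for PMT.
Periodic rate r = 0.055/12 per month; n is counted in months.
With n = 240: PMT = 50,000 / ([((1+r)^n − 1)/r]) = A$114.78

A$114.78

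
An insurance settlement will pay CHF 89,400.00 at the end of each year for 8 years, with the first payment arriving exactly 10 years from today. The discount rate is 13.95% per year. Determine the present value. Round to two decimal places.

Ordinary annuity of 8 payments, first payment at period 10.
Periodic rate r = 0.1395 per year.
The ordinary-annuity PV formula values the stream one period before the first payment (period 9); discount that back 9 periods:
PV₀ = 89,400 × [1 − (1+r)^−8] / r × (1+r)^−9 = CHF 128,247.54

CHF 128,247.54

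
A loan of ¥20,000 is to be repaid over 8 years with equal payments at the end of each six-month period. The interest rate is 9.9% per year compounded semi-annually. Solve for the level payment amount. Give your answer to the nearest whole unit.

¥1,839

Level ordinary annuity; solve PV = PMT × [(1 − (1+r)^−n)/r] for PMT.
Periodic rate r = 0.099/2 per half-year; n is counted in half-years.
With n = 16: PMT = 20,000 / ([(1 − (1+r)^−n)/r]) = ¥1,839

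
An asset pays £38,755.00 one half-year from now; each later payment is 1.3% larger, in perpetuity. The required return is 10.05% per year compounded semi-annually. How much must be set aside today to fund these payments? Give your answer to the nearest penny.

£1,040,402.68

Periodic rate r = 0.1005/2 per half-year.
Growing perpetuity (Gordon): PV = PMT₁ / (r − g) = 38,755 / (r − 0.013) = £1,040,402.68.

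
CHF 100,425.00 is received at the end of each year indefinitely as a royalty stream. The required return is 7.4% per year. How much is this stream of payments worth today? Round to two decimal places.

CHF 1,357,094.59

Periodic rate r = 0.074 per year.
Level perpetuity: PV = PMT / r = 100,425 / (0.074) = CHF 1,357,094.59.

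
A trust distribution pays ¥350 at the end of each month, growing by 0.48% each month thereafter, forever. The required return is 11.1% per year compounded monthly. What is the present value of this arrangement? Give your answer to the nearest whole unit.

Periodic rate r = 0.111/12 per month.
Growing perpetuity (Gordon): PV = PMT₁ / (r − g) = 350 / (r − 0.0048) = ¥78,652.

¥78,652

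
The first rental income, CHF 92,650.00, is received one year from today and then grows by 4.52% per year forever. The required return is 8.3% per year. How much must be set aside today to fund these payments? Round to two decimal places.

CHF 2,451,058.20

Periodic rate r = 0.083 per year.
Growing perpetuity (Gordon): PV = PMT₁ / (r − g) = 92,650 / (r − 0.0452) = CHF 2,451,058.20.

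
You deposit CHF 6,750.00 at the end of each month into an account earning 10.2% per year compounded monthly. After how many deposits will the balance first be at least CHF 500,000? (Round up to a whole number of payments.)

Periodic rate r = 0.102/12 per month; n is counted in months.
Ordinary annuity FV: 500,000 = 6,750 × [((1+r)^n − 1)/r].
(1+r)^n = 1 + 500,000 × r / 6,750, so n = ln(1 + 500,000·r/6,750) / ln(1+r) = 57.70.
Round up to a whole number of payments: n = 58.

58 payments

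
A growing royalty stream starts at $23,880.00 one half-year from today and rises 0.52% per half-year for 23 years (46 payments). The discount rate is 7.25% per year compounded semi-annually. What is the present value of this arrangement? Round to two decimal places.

Periodic rate r = 0.0725/2 per half-year; n is counted in half-years.
Growing ordinary annuity: PV = PMT₁ × [1 − ((1+g)/(1+r))^n] / (r − g) = 23,880 × [1 − ((1+0.0052)/(1+r))^46] / (r − 0.0052) = $579,316.39.

$579,316.39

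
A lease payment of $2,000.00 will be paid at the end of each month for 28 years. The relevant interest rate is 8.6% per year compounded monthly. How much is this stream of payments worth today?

This is an ordinary annuity: 336 payments of $2,000.00 at the end of each month.
Periodic rate r = 0.086/12 per month; n is counted in months.
PV = PMT × [(1 − (1+r)^−n)/r] = 2,000 × [1 − (1+r)^−336] / r = $253,738.25

$253,738.25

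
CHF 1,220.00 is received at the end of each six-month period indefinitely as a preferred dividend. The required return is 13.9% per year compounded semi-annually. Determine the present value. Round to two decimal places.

Periodic rate r = 0.139/2 per half-year.
Level perpetuity: PV = PMT / r = 1,220 / (0.139/2) = CHF 17,553.96.

CHF 17,553.96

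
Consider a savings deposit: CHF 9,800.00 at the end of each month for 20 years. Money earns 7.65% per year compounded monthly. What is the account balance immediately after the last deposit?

CHF 5,527,667.61

This is an ordinary annuity: 240 deposits of CHF 9,800.00 at the end of each month.
Periodic rate r = 0.0765/12 per month; n is counted in months.
FV = PMT × [((1+r)^n − 1)/r] = 9,800 × [(1+r)^240 − 1] / r = CHF 5,527,667.61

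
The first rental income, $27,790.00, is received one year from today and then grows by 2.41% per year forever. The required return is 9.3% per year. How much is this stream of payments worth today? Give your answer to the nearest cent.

$403,338.17

Periodic rate r = 0.093 per year.
Growing perpetuity (Gordon): PV = PMT₁ / (r − g) = 27,790 / (r − 0.0241) = $403,338.17.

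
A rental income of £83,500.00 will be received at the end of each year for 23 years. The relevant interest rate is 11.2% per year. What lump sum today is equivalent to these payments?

£680,663.56

This is an ordinary annuity: 23 payments of £83,500.00 at the end of each year.
Periodic rate r = 0.112 per year.
PV = PMT × [(1 − (1+r)^−n)/r] = 83,500 × [1 − (1+r)^−23] / r = £680,663.56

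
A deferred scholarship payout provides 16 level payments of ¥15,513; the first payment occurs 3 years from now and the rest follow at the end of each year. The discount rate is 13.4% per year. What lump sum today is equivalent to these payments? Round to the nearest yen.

¥77,987

Ordinary annuity of 16 payments, first payment at period 3.
Periodic rate r = 0.134 per year.
The ordinary-annuity PV formula values the stream one period before the first payment (period 2); discount that back 2 periods:
PV₀ = 15,513 × [1 − (1+r)^−16] / r × (1+r)^−2 = ¥77,987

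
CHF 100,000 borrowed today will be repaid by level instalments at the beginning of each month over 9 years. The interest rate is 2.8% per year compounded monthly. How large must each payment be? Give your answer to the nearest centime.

CHF 1,046.12

Level annuity due; solve PV = PMT × [(1 − (1+r)^−n)/r] × (1+r) for PMT.
Periodic rate r = 0.028/12 per month; n is counted in months.
With n = 108: PMT = 100,000 / ([(1 − (1+r)^−n)/r] × (1+r)) = CHF 1,046.12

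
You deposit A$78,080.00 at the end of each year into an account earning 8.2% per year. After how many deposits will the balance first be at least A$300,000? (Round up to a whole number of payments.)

4 payments

Periodic rate r = 0.082 per year.
Ordinary annuity FV: 300,000 = 78,080 × [((1+r)^n − 1)/r].
(1+r)^n = 1 + 300,000 × r / 78,080, so n = ln(1 + 300,000·r/78,080) / ln(1+r) = 3.48.
Round up to a whole number of payments: n = 4.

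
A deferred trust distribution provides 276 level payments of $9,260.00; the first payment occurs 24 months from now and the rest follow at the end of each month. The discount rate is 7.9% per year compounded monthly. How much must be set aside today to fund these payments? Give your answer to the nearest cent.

$1,011,802.87

Ordinary annuity of 276 payments, first payment at period 24.
Periodic rate r = 0.079/12 per month; n is counted in months.
The ordinary-annuity PV formula values the stream one period before the first payment (period 23); discount that back 23 periods:
PV₀ = 9,260 × [1 − (1+r)^−276] / r × (1+r)^−23 = $1,011,802.87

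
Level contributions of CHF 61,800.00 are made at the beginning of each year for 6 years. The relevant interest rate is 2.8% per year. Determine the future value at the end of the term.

This is an annuity due: 6 deposits of CHF 61,800.00 at the beginning of each year.
Periodic rate r = 0.028 per year.
FV = PMT × [((1+r)^n − 1)/r] × (1+r) = 61,800 × [(1+r)^6 − 1] / r × (1+r) = CHF 408,882.48

CHF 408,882.48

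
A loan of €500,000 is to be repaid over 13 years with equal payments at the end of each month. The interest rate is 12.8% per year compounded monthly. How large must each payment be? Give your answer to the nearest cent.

€6,592.96

Level ordinary annuity; solve PV = PMT × [(1 − (1+r)^−n)/r] for PMT.
Periodic rate r = 0.128/12 per month; n is counted in months.
With n = 156: PMT = 500,000 / ([(1 − (1+r)^−n)/r]) = €6,592.96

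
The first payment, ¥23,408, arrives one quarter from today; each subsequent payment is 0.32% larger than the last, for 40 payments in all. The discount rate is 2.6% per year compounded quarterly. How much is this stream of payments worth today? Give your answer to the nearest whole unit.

Periodic rate r = 0.026/4 per quarter; n is counted in quarters.
Growing ordinary annuity: PV = PMT₁ × [1 − ((1+g)/(1+r))^n] / (r − g) = 23,408 × [1 − ((1+0.0032)/(1+r))^40] / (r − 0.0032) = ¥873,194.

¥873,194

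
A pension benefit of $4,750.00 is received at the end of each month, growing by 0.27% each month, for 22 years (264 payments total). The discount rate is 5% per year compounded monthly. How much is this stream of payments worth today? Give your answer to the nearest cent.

$1,036,832.12

Periodic rate r = 0.05/12 per month; n is counted in months.
Growing ordinary annuity: PV = PMT₁ × [1 − ((1+g)/(1+r))^n] / (r − g) = 4,750 × [1 − ((1+0.0027)/(1+r))^264] / (r − 0.0027) = $1,036,832.12.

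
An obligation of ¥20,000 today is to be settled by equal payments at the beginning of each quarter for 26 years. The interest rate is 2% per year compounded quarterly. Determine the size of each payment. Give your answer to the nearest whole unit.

Level annuity due; solve PV = PMT × [(1 − (1+r)^−n)/r] × (1+r) for PMT.
Periodic rate r = 0.02/4 per quarter; n is counted in quarters.
With n = 104: PMT = 20,000 / ([(1 − (1+r)^−n)/r] × (1+r)) = ¥246

¥246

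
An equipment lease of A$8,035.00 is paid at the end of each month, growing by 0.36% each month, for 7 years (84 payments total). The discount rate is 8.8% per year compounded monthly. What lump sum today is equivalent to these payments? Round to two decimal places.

Periodic rate r = 0.088/12 per month; n is counted in months.
Growing ordinary annuity: PV = PMT₁ × [1 − ((1+g)/(1+r))^n] / (r − g) = 8,035 × [1 − ((1+0.0036)/(1+r))^84] / (r − 0.0036) = A$576,673.07.

A$576,673.07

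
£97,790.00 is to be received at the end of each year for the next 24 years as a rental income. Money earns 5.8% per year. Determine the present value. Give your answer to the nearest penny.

This is an ordinary annuity: 24 payments of £97,790.00 at the end of each year.
Periodic rate r = 0.058 per year.
PV = PMT × [(1 − (1+r)^−n)/r] = 97,790 × [1 − (1+r)^−24] / r = £1,250,311.54

£1,250,311.54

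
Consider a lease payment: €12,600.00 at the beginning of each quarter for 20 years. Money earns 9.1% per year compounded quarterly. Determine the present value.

€472,776.36

This is an annuity due: 80 payments of €12,600.00 at the beginning of each quarter.
Periodic rate r = 0.091/4 per quarter; n is counted in quarters.
PV = PMT × [(1 − (1+r)^−n)/r] × (1+r) = 12,600 × [1 − (1+r)^−80] / r × (1+r) = €472,776.36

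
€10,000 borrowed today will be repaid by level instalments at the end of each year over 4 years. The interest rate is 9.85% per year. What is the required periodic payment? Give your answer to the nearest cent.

€3,144.47

Level ordinary annuity; solve PV = PMT × [(1 − (1+r)^−n)/r] for PMT.
Periodic rate r = 0.0985 per year.
With n = 4: PMT = 10,000 / ([(1 − (1+r)^−n)/r]) = €3,144.47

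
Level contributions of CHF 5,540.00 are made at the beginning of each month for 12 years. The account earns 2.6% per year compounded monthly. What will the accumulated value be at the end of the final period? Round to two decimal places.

CHF 937,076.54

This is an annuity due: 144 deposits of CHF 5,540.00 at the beginning of each month.
Periodic rate r = 0.026/12 per month; n is counted in months.
FV = PMT × [((1+r)^n − 1)/r] × (1+r) = 5,540 × [(1+r)^144 − 1] / r × (1+r) = CHF 937,076.54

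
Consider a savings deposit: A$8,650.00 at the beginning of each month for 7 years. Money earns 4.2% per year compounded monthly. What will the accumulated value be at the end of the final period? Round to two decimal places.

This is an annuity due: 84 deposits of A$8,650.00 at the beginning of each month.
Periodic rate r = 0.042/12 per month; n is counted in months.
FV = PMT × [((1+r)^n − 1)/r] × (1+r) = 8,650 × [(1+r)^84 − 1] / r × (1+r) = A$845,943.24

A$845,943.24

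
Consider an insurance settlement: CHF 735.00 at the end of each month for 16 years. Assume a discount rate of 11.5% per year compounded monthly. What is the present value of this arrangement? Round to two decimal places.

CHF 64,407.87

This is an ordinary annuity: 192 payments of CHF 735.00 at the end of each month.
Periodic rate r = 0.115/12 per month; n is counted in months.
PV = PMT × [(1 − (1+r)^−n)/r] = 735 × [1 − (1+r)^−192] / r = CHF 64,407.87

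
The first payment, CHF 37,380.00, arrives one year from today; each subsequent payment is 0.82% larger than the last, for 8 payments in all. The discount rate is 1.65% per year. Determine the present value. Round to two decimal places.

CHF 285,914.46

Periodic rate r = 0.0165 per year.
Growing ordinary annuity: PV = PMT₁ × [1 − ((1+g)/(1+r))^n] / (r − g) = 37,380 × [1 − ((1+0.0082)/(1+r))^8] / (r − 0.0082) = CHF 285,914.46.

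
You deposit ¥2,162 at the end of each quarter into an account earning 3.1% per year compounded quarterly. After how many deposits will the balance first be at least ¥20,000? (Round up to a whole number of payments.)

Periodic rate r = 0.031/4 per quarter; n is counted in quarters.
Ordinary annuity FV: 20,000 = 2,162 × [((1+r)^n − 1)/r].
(1+r)^n = 1 + 20,000 × r / 2,162, so n = ln(1 + 20,000·r/2,162) / ln(1+r) = 8.97.
Round up to a whole number of payments: n = 9.

9 payments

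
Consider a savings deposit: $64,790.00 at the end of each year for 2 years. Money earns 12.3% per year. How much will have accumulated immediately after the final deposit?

This is an ordinary annuity: 2 deposits of $64,790.00 at the end of each year.
Periodic rate r = 0.123 per year.
FV = PMT × [((1+r)^n − 1)/r] = 64,790 × [(1+r)^2 − 1] / r = $137,549.17

$137,549.17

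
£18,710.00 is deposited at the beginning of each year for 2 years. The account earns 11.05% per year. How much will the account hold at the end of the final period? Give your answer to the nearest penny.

This is an annuity due: 2 deposits of £18,710.00 at the beginning of each year.
Periodic rate r = 0.1105 per year.
FV = PMT × [((1+r)^n − 1)/r] × (1+r) = 18,710 × [(1+r)^2 − 1] / r × (1+r) = £43,850.82

£43,850.82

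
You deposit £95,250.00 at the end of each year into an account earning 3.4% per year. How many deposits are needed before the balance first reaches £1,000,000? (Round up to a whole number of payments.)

10 payments

Periodic rate r = 0.034 per year.
Ordinary annuity FV: 1,000,000 = 95,250 × [((1+r)^n − 1)/r].
(1+r)^n = 1 + 1,000,000 × r / 95,250, so n = ln(1 + 1,000,000·r/95,250) / ln(1+r) = 9.13.
Round up to a whole number of payments: n = 10.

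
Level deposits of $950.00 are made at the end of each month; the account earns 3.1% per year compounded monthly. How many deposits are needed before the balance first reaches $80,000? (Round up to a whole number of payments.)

Periodic rate r = 0.031/12 per month; n is counted in months.
Ordinary annuity FV: 80,000 = 950 × [((1+r)^n − 1)/r].
(1+r)^n = 1 + 80,000 × r / 950, so n = ln(1 + 80,000·r/950) / ln(1+r) = 76.29.
Round up to a whole number of payments: n = 77.

77 payments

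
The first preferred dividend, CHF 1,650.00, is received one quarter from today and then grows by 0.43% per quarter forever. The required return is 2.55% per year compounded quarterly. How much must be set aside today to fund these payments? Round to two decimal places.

Periodic rate r = 0.0255/4 per quarter.
Growing perpetuity (Gordon): PV = PMT₁ / (r − g) = 1,650 / (r − 0.0043) = CHF 795,180.72.

CHF 795,180.72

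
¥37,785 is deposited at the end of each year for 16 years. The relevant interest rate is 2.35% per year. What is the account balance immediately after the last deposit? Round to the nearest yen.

This is an ordinary annuity: 16 deposits of ¥37,785 at the end of each year.
Periodic rate r = 0.0235 per year.
FV = PMT × [((1+r)^n − 1)/r] = 37,785 × [(1+r)^16 − 1] / r = ¥723,744

¥723,744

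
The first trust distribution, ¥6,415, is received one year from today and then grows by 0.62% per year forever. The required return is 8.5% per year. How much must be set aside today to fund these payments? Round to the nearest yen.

¥81,409

Periodic rate r = 0.085 per year.
Growing perpetuity (Gordon): PV = PMT₁ / (r − g) = 6,415 / (r − 0.0062) = ¥81,409.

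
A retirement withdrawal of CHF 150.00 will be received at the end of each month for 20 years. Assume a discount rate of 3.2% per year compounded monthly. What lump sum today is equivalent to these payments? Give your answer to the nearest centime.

CHF 26,564.53

This is an ordinary annuity: 240 payments of CHF 150.00 at the end of each month.
Periodic rate r = 0.032/12 per month; n is counted in months.
PV = PMT × [(1 − (1+r)^−n)/r] = 150 × [1 − (1+r)^−240] / r = CHF 26,564.53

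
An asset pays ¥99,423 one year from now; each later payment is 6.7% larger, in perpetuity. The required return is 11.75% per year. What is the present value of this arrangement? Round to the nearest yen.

¥1,968,772

Periodic rate r = 0.1175 per year.
Growing perpetuity (Gordon): PV = PMT₁ / (r − g) = 99,423 / (r − 0.067) = ¥1,968,772.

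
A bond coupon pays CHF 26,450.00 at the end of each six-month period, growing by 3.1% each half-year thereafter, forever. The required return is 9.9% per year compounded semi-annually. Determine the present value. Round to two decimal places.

Periodic rate r = 0.099/2 per half-year.
Growing perpetuity (Gordon): PV = PMT₁ / (r − g) = 26,450 / (r − 0.031) = CHF 1,429,729.73.

CHF 1,429,729.73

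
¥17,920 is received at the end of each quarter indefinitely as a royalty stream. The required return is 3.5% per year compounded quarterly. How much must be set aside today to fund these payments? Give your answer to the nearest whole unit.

Periodic rate r = 0.035/4 per quarter.
Level perpetuity: PV = PMT / r = 17,920 / (0.035/4) = ¥2,048,000.

¥2,048,000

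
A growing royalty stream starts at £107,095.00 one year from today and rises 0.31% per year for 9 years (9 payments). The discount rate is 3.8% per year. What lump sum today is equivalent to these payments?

£813,006.08

Periodic rate r = 0.038 per year.
Growing ordinary annuity: PV = PMT₁ × [1 − ((1+g)/(1+r))^n] / (r − g) = 107,095 × [1 − ((1+0.0031)/(1+r))^9] / (r − 0.0031) = £813,006.08.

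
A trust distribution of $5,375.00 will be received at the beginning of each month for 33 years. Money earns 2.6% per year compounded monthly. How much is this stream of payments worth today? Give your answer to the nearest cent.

$1,431,017.20

This is an annuity due: 396 payments of $5,375.00 at the beginning of each month.
Periodic rate r = 0.026/12 per month; n is counted in months.
PV = PMT × [(1 − (1+r)^−n)/r] × (1+r) = 5,375 × [1 − (1+r)^−396] / r × (1+r) = $1,431,017.20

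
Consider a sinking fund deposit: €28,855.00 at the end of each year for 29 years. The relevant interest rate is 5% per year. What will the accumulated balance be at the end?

This is an ordinary annuity: 29 deposits of €28,855.00 at the end of each year.
Periodic rate r = 0.05 per year.
FV = PMT × [((1+r)^n − 1)/r] = 28,855 × [(1+r)^29 − 1] / r = €1,798,321.85

€1,798,321.85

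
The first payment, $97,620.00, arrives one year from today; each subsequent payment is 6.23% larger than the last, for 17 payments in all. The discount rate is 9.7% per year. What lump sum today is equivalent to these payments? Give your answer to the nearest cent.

Periodic rate r = 0.097 per year.
Growing ordinary annuity: PV = PMT₁ × [1 − ((1+g)/(1+r))^n] / (r − g) = 97,620 × [1 − ((1+0.0623)/(1+r))^17] / (r − 0.0623) = $1,184,340.28.

$1,184,340.28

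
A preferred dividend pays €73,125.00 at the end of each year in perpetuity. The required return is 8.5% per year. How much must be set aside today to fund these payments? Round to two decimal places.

€860,294.12

Periodic rate r = 0.085 per year.
Level perpetuity: PV = PMT / r = 73,125 / (0.085) = €860,294.12.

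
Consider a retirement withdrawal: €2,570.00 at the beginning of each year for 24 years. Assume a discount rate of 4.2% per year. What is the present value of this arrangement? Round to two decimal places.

€40,007.05

This is an annuity due: 24 payments of €2,570.00 at the beginning of each year.
Periodic rate r = 0.042 per year.
PV = PMT × [(1 − (1+r)^−n)/r] × (1+r) = 2,570 × [1 − (1+r)^−24] / r × (1+r) = €40,007.05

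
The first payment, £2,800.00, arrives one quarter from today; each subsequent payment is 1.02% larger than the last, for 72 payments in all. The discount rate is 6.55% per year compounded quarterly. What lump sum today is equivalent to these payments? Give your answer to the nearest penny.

Periodic rate r = 0.0655/4 per quarter; n is counted in quarters.
Growing ordinary annuity: PV = PMT₁ × [1 − ((1+g)/(1+r))^n] / (r − g) = 2,800 × [1 − ((1+0.0102)/(1+r))^72] / (r − 0.0102) = £161,049.52.

£161,049.52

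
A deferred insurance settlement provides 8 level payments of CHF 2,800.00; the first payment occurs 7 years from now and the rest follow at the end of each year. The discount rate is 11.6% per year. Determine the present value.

CHF 7,301.59

Ordinary annuity of 8 payments, first payment at period 7.
Periodic rate r = 0.116 per year.
The ordinary-annuity PV formula values the stream one period before the first payment (period 6); discount that back 6 periods:
PV₀ = 2,800 × [1 − (1+r)^−8] / r × (1+r)^−6 = CHF 7,301.59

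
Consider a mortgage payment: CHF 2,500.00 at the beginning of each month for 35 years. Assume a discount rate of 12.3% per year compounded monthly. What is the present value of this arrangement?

This is an annuity due: 420 payments of CHF 2,500.00 at the beginning of each month.
Periodic rate r = 0.123/12 per month; n is counted in months.
PV = PMT × [(1 − (1+r)^−n)/r] × (1+r) = 2,500 × [1 − (1+r)^−420] / r × (1+r) = CHF 243,002.08

CHF 243,002.08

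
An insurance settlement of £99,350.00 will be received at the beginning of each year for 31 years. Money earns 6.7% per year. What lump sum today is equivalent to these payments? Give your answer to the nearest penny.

This is an annuity due: 31 payments of £99,350.00 at the beginning of each year.
Periodic rate r = 0.067 per year.
PV = PMT × [(1 − (1+r)^−n)/r] × (1+r) = 99,350 × [1 − (1+r)^−31] / r × (1+r) = £1,370,271.41

£1,370,271.41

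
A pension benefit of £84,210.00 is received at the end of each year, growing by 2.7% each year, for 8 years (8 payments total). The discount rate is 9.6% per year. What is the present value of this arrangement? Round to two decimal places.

£495,007.82

Periodic rate r = 0.096 per year.
Growing ordinary annuity: PV = PMT₁ × [1 − ((1+g)/(1+r))^n] / (r − g) = 84,210 × [1 − ((1+0.027)/(1+r))^8] / (r − 0.027) = £495,007.82.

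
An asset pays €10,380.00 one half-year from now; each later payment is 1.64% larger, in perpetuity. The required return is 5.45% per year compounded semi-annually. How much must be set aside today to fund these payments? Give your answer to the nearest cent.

€956,682.03

Periodic rate r = 0.0545/2 per half-year.
Growing perpetuity (Gordon): PV = PMT₁ / (r − g) = 10,380 / (r − 0.0164) = €956,682.03.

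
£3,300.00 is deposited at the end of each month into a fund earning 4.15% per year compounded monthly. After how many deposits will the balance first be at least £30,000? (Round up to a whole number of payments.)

9 payments

Periodic rate r = 0.0415/12 per month; n is counted in months.
Ordinary annuity FV: 30,000 = 3,300 × [((1+r)^n − 1)/r].
(1+r)^n = 1 + 30,000 × r / 3,300, so n = ln(1 + 30,000·r/3,300) / ln(1+r) = 8.97.
Round up to a whole number of payments: n = 9.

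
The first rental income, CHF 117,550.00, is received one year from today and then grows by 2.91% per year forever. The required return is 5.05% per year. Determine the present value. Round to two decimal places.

Periodic rate r = 0.0505 per year.
Growing perpetuity (Gordon): PV = PMT₁ / (r − g) = 117,550 / (r − 0.0291) = CHF 5,492,990.65.

CHF 5,492,990.65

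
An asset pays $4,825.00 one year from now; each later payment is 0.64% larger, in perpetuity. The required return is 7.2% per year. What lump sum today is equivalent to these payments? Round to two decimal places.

Periodic rate r = 0.072 per year.
Growing perpetuity (Gordon): PV = PMT₁ / (r − g) = 4,825 / (r − 0.0064) = $73,551.83.

$73,551.83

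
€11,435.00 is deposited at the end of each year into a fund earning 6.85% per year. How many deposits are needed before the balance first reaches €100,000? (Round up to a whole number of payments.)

Periodic rate r = 0.0685 per year.
Ordinary annuity FV: 100,000 = 11,435 × [((1+r)^n − 1)/r].
(1+r)^n = 1 + 100,000 × r / 11,435, so n = ln(1 + 100,000·r/11,435) / ln(1+r) = 7.08.
Round up to a whole number of payments: n = 8.

8 payments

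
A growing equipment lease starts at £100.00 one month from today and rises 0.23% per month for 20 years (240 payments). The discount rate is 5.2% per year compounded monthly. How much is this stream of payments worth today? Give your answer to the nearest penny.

£18,942.11

Periodic rate r = 0.052/12 per month; n is counted in months.
Growing ordinary annuity: PV = PMT₁ × [1 − ((1+g)/(1+r))^n] / (r − g) = 100 × [1 − ((1+0.0023)/(1+r))^240] / (r − 0.0023) = £18,942.11.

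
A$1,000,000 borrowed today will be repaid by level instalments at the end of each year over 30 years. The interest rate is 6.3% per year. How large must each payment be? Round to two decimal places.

Level ordinary annuity; solve PV = PMT × [(1 − (1+r)^−n)/r] for PMT.
Periodic rate r = 0.063 per year.
With n = 30: PMT = 1,000,000 / ([(1 − (1+r)^−n)/r]) = A$74,996.12

A$74,996.12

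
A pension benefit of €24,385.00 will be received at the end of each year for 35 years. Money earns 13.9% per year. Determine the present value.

€173,587.58

This is an ordinary annuity: 35 payments of €24,385.00 at the end of each year.
Periodic rate r = 0.139 per year.
PV = PMT × [(1 − (1+r)^−n)/r] = 24,385 × [1 − (1+r)^−35] / r = €173,587.58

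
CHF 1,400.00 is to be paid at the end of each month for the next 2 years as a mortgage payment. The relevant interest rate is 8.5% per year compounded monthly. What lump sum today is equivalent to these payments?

CHF 30,799.23

This is an ordinary annuity: 24 payments of CHF 1,400.00 at the end of each month.
Periodic rate r = 0.085/12 per month; n is counted in months.
PV = PMT × [(1 − (1+r)^−n)/r] = 1,400 × [1 − (1+r)^−24] / r = CHF 30,799.23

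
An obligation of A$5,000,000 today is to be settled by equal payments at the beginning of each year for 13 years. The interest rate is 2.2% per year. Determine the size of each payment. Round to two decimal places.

Level annuity due; solve PV = PMT × [(1 − (1+r)^−n)/r] × (1+r) for PMT.
Periodic rate r = 0.022 per year.
With n = 13: PMT = 5,000,000 / ([(1 − (1+r)^−n)/r] × (1+r)) = A$436,810.76

A$436,810.76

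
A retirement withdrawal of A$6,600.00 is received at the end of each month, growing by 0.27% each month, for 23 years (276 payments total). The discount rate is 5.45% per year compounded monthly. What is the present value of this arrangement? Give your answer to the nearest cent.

Periodic rate r = 0.0545/12 per month; n is counted in months.
Growing ordinary annuity: PV = PMT₁ × [1 − ((1+g)/(1+r))^n] / (r − g) = 6,600 × [1 − ((1+0.0027)/(1+r))^276] / (r − 0.0027) = A$1,424,090.20.

A$1,424,090.20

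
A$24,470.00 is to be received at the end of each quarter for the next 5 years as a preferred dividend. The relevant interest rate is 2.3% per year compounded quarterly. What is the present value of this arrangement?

A$461,058.31

This is an ordinary annuity: 20 payments of A$24,470.00 at the end of each quarter.
Periodic rate r = 0.023/4 per quarter; n is counted in quarters.
PV = PMT × [(1 − (1+r)^−n)/r] = 24,470 × [1 − (1+r)^−20] / r = A$461,058.31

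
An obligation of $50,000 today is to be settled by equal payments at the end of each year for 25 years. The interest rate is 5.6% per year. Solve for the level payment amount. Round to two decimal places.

$3,763.92

Level ordinary annuity; solve PV = PMT × [(1 − (1+r)^−n)/r] for PMT.
Periodic rate r = 0.056 per year.
With n = 25: PMT = 50,000 / ([(1 − (1+r)^−n)/r]) = $3,763.92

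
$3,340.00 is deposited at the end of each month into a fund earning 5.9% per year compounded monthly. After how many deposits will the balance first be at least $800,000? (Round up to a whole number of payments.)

159 payments

Periodic rate r = 0.059/12 per month; n is counted in months.
Ordinary annuity FV: 800,000 = 3,340 × [((1+r)^n − 1)/r].
(1+r)^n = 1 + 800,000 × r / 3,340, so n = ln(1 + 800,000·r/3,340) / ln(1+r) = 158.68.
Round up to a whole number of payments: n = 159.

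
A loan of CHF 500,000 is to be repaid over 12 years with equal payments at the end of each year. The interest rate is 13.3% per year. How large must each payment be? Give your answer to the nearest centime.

Level ordinary annuity; solve PV = PMT × [(1 − (1+r)^−n)/r] for PMT.
Periodic rate r = 0.133 per year.
With n = 12: PMT = 500,000 / ([(1 − (1+r)^−n)/r]) = CHF 85,638.63

CHF 85,638.63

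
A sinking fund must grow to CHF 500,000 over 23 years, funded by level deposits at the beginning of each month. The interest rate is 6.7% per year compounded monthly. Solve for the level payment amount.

CHF 760.74

Level annuity due; solve FV = PMT × [((1+r)^n − 1)/r] × (1+r) for PMT.
Periodic rate r = 0.067/12 per month; n is counted in months.
With n = 276: PMT = 500,000 / ([((1+r)^n − 1)/r] × (1+r)) = CHF 760.74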